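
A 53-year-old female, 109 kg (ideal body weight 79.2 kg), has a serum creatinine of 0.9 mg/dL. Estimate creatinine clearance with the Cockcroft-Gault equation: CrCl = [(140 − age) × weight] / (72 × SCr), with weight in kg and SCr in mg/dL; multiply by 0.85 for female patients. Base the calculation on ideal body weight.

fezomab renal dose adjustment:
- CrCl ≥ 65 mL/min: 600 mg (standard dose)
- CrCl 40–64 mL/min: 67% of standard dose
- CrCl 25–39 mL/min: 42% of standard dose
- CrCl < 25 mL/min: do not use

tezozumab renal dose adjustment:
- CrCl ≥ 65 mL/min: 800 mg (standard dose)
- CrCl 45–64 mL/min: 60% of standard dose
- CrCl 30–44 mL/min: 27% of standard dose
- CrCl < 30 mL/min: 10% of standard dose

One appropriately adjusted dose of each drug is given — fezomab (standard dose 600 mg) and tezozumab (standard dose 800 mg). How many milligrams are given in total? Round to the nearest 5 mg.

1400 mg

CrCl = (140 − 53) × 79.2 / (72 × 0.9) × 0.85 = 6890.4 / 64.80 × 0.85 ≈ 90.4 mL/min
CrCl ≈ 90 mL/min.
fezomab: ≥ 65 mL/min → 100% of 600 mg = 600 mg.
tezozumab: ≥ 65 mL/min → 100% of 800 mg = 800 mg.
Total = 600 + 800 = 1400 mg.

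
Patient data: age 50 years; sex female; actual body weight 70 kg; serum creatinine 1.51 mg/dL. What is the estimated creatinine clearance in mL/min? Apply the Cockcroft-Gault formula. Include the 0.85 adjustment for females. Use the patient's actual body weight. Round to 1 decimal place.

CrCl = (140 − 50) × 70 / (72 × 1.51) × 0.85 = 6300.0 / 108.72 × 0.85 ≈ 49.3 mL/min

49.3 mL/min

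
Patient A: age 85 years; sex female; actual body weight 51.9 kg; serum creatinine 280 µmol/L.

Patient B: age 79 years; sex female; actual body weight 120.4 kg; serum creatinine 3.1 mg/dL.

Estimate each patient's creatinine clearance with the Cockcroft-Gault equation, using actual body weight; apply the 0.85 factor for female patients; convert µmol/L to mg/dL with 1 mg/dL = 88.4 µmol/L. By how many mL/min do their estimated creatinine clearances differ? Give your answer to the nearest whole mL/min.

Patient A: SCr = 280 / 88.4 = 3.167 mg/dL
Patient A: CrCl = (140 − 85) × 51.9 / (72 × 3.167) × 0.85 = 2854.5 / 228.02 × 0.85 ≈ 10.6 mL/min
Patient B: CrCl = (140 − 79) × 120.4 / (72 × 3.1) × 0.85 = 7344.4 / 223.20 × 0.85 ≈ 28.0 mL/min
|10.6 − 28.0| = 17.4 mL/min

17 mL/min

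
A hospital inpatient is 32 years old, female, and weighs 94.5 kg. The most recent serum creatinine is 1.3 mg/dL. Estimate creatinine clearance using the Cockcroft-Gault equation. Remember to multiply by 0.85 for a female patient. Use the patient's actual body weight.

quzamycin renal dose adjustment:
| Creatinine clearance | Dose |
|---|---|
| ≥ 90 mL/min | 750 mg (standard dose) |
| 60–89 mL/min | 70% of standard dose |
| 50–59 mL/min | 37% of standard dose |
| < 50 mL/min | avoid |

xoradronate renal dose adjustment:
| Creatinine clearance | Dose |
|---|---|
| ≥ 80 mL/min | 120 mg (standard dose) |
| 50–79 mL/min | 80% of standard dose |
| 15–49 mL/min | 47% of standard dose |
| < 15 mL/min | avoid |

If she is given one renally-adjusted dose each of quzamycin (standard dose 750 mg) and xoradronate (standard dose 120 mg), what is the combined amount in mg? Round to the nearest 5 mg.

CrCl = (140 − 32) × 94.5 / (72 × 1.3) × 0.85 = 10206.0 / 93.60 × 0.85 ≈ 92.7 mL/min
CrCl ≈ 93 mL/min.
quzamycin: ≥ 90 mL/min → 100% of 750 mg = 750 mg.
xoradronate: ≥ 80 mL/min → 100% of 120 mg = 120 mg.
Total = 750 + 120 = 870 mg.

870 mg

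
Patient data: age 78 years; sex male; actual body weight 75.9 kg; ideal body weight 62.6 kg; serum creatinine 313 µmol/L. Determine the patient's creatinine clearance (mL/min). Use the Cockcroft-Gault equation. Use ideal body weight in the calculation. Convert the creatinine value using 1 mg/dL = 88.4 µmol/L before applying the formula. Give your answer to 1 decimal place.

SCr = 313 / 88.4 = 3.541 mg/dL
CrCl = (140 − 78) × 62.6 / (72 × 3.541) = 3881.2 / 254.95 ≈ 15.2 mL/min

15.2 mL/min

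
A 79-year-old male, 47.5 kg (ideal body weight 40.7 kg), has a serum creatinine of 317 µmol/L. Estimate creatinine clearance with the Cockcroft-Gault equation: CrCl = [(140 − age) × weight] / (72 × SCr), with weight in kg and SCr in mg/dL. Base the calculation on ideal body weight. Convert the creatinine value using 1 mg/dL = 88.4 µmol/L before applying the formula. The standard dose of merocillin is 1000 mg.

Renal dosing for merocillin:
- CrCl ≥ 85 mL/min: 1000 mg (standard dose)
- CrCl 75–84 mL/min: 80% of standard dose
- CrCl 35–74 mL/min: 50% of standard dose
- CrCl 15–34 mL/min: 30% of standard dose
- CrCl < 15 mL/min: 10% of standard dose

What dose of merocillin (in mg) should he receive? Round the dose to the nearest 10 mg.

SCr = 317 / 88.4 = 3.586 mg/dL
CrCl = (140 − 79) × 40.7 / (72 × 3.586) = 2482.7 / 258.19 ≈ 9.6 mL/min
CrCl ≈ 10 mL/min → bracket < 15 mL/min.
10% of 1000 mg = 100 mg

100 mg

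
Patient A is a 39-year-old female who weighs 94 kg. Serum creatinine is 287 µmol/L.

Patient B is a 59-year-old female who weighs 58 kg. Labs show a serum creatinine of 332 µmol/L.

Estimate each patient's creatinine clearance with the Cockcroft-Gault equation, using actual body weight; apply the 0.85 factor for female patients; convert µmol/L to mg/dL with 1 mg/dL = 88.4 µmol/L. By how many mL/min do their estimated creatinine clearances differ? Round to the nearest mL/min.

Patient A: SCr = 287 / 88.4 = 3.247 mg/dL
Patient A: CrCl = (140 − 39) × 94 / (72 × 3.247) × 0.85 = 9494.0 / 233.78 × 0.85 ≈ 34.5 mL/min
Patient B: SCr = 332 / 88.4 = 3.756 mg/dL
Patient B: CrCl = (140 − 59) × 58 / (72 × 3.756) × 0.85 = 4698.0 / 270.43 × 0.85 ≈ 14.8 mL/min
|34.5 − 14.8| = 19.7 mL/min

20 mL/min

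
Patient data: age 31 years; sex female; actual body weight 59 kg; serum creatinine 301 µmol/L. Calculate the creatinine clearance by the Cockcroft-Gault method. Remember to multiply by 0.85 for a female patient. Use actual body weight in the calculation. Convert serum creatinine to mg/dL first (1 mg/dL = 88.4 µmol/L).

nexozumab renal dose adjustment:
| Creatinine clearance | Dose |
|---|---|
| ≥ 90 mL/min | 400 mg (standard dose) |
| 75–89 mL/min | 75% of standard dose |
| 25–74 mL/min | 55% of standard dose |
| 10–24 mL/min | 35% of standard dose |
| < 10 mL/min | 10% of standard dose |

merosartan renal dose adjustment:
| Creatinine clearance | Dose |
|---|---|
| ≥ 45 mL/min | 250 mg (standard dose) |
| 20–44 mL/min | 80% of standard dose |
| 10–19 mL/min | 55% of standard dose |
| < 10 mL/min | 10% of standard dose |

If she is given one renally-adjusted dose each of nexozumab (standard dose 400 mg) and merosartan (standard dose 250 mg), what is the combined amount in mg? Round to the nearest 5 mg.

SCr = 301 / 88.4 = 3.405 mg/dL
CrCl = (140 − 31) × 59 / (72 × 3.405) × 0.85 = 6431.0 / 245.16 × 0.85 ≈ 22.3 mL/min
CrCl ≈ 22 mL/min.
nexozumab: 10–24 mL/min → 35% of 400 mg = 140 mg.
merosartan: 20–44 mL/min → 80% of 250 mg = 200 mg.
Total = 140 + 200 = 340 mg.

340 mg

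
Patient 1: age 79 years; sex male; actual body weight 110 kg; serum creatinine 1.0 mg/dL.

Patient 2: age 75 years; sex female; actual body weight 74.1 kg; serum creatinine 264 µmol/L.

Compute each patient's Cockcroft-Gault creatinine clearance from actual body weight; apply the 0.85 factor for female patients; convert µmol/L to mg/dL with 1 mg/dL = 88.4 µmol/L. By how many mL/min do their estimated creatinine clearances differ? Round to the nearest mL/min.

Patient 1: CrCl = (140 − 79) × 110 / (72 × 1) = 6710.0 / 72.00 ≈ 93.2 mL/min
Patient 2: SCr = 264 / 88.4 = 2.986 mg/dL
Patient 2: CrCl = (140 − 75) × 74.1 / (72 × 2.986) × 0.85 = 4816.5 / 214.99 × 0.85 ≈ 19.0 mL/min
|93.2 − 19.0| = 74.2 mL/min

74 mL/min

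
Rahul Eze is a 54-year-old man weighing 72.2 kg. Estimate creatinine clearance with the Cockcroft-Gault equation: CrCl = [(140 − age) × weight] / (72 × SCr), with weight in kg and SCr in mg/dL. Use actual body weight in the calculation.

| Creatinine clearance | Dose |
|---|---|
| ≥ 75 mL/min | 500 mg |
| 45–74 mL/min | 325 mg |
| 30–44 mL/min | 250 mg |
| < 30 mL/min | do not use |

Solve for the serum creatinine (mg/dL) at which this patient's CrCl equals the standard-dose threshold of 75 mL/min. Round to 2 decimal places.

1.15 mg/dL

Standard dose requires CrCl ≥ 75 mL/min.
Set (140 − 54) × 72.2 / (72 × SCr) = 75
SCr = (140 − 54) × 72.2 / (72 × 75) = 1.150 mg/dL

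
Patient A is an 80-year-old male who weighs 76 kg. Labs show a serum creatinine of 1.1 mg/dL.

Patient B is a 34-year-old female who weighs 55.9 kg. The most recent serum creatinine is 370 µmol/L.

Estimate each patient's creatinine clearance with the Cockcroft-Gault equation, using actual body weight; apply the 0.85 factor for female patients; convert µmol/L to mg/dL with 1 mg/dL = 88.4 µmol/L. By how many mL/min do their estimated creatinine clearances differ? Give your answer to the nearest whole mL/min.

Patient A: CrCl = (140 − 80) × 76 / (72 × 1.1) = 4560.0 / 79.20 ≈ 57.6 mL/min
Patient B: SCr = 370 / 88.4 = 4.186 mg/dL
Patient B: CrCl = (140 − 34) × 55.9 / (72 × 4.186) × 0.85 = 5925.4 / 301.39 × 0.85 ≈ 16.7 mL/min
|57.6 − 16.7| = 40.9 mL/min

41 mL/min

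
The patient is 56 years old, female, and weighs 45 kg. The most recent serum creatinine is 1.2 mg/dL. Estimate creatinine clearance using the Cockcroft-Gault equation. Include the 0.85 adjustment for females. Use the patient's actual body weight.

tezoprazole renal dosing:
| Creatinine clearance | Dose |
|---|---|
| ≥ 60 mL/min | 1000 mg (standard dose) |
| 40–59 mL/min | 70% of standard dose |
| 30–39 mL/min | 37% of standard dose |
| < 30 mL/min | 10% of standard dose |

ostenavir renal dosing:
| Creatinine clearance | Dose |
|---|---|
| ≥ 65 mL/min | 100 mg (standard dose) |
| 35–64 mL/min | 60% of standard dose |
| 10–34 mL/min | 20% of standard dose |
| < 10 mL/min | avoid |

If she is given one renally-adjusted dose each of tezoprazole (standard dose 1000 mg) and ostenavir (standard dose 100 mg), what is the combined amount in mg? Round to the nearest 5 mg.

430 mg

CrCl = (140 − 56) × 45 / (72 × 1.2) × 0.85 = 3780.0 / 86.40 × 0.85 ≈ 37.2 mL/min
CrCl ≈ 37 mL/min.
tezoprazole: 30–39 mL/min → 37% of 1000 mg = 370 mg.
ostenavir: 35–64 mL/min → 60% of 100 mg = 60 mg.
Total = 370 + 60 = 430 mg.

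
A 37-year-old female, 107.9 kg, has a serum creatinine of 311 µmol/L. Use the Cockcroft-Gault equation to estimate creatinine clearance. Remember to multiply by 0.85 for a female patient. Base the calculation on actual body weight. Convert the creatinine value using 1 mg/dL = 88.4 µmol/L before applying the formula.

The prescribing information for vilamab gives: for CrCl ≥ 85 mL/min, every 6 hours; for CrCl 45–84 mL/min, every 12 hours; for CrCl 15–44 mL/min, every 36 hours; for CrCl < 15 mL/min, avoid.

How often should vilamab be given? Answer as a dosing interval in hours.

every 36 hours

SCr = 311 / 88.4 = 3.518 mg/dL
CrCl = (140 − 37) × 107.9 / (72 × 3.518) × 0.85 = 11113.7 / 253.30 × 0.85 ≈ 37.3 mL/min
CrCl ≈ 37 mL/min → bracket 15–44 mL/min → every 36 hours.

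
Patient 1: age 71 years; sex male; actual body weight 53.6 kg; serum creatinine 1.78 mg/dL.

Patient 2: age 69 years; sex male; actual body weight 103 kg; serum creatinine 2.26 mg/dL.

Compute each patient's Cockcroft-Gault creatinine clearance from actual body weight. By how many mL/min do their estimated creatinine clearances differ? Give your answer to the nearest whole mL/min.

16 mL/min

Patient 1: CrCl = (140 − 71) × 53.6 / (72 × 1.78) = 3698.4 / 128.16 ≈ 28.9 mL/min
Patient 2: CrCl = (140 − 69) × 103 / (72 × 2.26) = 7313.0 / 162.72 ≈ 44.9 mL/min
|28.9 − 44.9| = 16.0 mL/min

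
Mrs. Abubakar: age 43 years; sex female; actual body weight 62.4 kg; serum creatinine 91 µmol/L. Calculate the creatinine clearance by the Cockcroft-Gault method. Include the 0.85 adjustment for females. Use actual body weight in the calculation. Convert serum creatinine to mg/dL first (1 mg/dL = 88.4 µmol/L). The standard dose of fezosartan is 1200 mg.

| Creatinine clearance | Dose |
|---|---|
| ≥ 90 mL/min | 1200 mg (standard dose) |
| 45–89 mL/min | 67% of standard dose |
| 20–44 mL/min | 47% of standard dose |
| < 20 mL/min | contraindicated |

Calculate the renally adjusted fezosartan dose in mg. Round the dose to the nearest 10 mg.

SCr = 91 / 88.4 = 1.029 mg/dL
CrCl = (140 − 43) × 62.4 / (72 × 1.029) × 0.85 = 6052.8 / 74.09 × 0.85 ≈ 69.4 mL/min
CrCl ≈ 69 mL/min → bracket 45–89 mL/min.
67% of 1200 mg = 804 mg → 800 mg

800 mg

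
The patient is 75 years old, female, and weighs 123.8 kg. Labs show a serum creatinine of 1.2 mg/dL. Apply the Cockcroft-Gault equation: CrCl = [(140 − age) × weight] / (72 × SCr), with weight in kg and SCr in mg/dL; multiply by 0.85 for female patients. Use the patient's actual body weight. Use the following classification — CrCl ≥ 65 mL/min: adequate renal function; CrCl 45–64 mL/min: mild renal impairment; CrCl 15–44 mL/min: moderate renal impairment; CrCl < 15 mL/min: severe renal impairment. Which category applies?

adequate renal function

CrCl = (140 − 75) × 123.8 / (72 × 1.2) × 0.85 = 8047.0 / 86.40 × 0.85 ≈ 79.2 mL/min
79 mL/min falls in the 'adequate renal function' range.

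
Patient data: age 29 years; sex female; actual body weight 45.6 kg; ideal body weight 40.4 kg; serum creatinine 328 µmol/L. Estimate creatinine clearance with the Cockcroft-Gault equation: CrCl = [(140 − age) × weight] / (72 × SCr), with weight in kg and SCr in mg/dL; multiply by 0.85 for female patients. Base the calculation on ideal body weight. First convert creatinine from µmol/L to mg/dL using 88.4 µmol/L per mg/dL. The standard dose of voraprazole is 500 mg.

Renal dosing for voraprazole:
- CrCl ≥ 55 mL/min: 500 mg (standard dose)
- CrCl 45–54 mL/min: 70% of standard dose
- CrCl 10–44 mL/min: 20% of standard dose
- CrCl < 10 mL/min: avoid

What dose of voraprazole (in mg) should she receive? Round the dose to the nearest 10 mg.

100 mg

SCr = 328 / 88.4 = 3.71 mg/dL
CrCl = (140 − 29) × 40.4 / (72 × 3.71) × 0.85 = 4484.4 / 267.12 × 0.85 ≈ 14.3 mL/min
CrCl ≈ 14 mL/min → bracket 10–44 mL/min.
20% of 500 mg = 100 mg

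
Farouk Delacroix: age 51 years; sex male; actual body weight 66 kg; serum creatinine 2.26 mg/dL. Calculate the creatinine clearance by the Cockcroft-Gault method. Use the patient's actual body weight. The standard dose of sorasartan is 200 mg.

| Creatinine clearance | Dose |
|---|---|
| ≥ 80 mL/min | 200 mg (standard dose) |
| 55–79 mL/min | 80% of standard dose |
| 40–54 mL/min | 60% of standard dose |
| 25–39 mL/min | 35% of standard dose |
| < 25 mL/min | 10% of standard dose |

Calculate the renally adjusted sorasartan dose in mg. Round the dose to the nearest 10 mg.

CrCl = (140 − 51) × 66 / (72 × 2.26) = 5874.0 / 162.72 ≈ 36.1 mL/min
CrCl ≈ 36 mL/min → bracket 25–39 mL/min.
35% of 200 mg = 70 mg

70 mg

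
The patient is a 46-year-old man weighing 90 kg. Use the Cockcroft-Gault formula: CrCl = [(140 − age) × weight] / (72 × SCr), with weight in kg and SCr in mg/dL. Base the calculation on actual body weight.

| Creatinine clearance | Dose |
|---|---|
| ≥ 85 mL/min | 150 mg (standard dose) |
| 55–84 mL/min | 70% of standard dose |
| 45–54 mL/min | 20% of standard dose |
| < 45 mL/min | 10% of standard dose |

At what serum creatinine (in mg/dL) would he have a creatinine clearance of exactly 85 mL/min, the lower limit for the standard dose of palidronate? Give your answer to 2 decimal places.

Standard dose requires CrCl ≥ 85 mL/min.
Set (140 − 46) × 90 / (72 × SCr) = 85
SCr = (140 − 46) × 90 / (72 × 85) = 1.382 mg/dL

1.38 mg/dL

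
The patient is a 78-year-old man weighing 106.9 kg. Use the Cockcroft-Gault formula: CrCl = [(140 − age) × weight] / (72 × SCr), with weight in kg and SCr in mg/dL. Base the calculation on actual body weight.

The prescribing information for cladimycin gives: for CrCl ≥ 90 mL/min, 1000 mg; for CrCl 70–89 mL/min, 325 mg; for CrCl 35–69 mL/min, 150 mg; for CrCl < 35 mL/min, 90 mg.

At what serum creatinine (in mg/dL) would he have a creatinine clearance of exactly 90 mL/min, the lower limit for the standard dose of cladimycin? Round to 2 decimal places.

Standard dose requires CrCl ≥ 90 mL/min.
Set (140 − 78) × 106.9 / (72 × SCr) = 90
SCr = (140 − 78) × 106.9 / (72 × 90) = 1.023 mg/dL

1.02 mg/dL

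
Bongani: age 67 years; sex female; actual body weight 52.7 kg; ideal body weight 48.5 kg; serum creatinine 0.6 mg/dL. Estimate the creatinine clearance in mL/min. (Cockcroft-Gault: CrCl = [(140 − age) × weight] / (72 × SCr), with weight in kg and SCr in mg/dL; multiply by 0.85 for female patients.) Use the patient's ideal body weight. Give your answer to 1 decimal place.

69.7 mL/min

CrCl = (140 − 67) × 48.5 / (72 × 0.6) × 0.85 = 3540.5 / 43.20 × 0.85 ≈ 69.7 mL/min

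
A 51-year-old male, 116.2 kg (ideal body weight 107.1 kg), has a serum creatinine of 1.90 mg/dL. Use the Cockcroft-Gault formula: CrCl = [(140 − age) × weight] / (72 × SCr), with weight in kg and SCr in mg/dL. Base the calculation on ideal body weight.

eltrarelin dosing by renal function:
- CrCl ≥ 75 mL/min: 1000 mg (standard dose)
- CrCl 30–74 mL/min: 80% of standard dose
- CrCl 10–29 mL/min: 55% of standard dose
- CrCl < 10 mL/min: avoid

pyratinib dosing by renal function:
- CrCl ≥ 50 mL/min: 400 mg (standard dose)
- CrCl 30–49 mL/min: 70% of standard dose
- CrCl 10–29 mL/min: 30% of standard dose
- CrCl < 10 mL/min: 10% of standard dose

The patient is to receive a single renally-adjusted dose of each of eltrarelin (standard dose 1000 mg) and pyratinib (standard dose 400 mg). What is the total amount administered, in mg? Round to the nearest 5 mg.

CrCl = (140 − 51) × 107.1 / (72 × 1.9) = 9531.9 / 136.80 ≈ 69.7 mL/min
CrCl ≈ 70 mL/min.
eltrarelin: 30–74 mL/min → 80% of 1000 mg = 800 mg.
pyratinib: ≥ 50 mL/min → 100% of 400 mg = 400 mg.
Total = 800 + 400 = 1200 mg.

1200 mg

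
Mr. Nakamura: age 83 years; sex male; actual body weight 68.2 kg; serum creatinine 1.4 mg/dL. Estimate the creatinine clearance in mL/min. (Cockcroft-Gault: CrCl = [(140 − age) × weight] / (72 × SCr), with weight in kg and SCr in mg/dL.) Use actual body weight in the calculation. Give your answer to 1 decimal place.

38.6 mL/min

CrCl = (140 − 83) × 68.2 / (72 × 1.4) = 3887.4 / 100.80 ≈ 38.6 mL/min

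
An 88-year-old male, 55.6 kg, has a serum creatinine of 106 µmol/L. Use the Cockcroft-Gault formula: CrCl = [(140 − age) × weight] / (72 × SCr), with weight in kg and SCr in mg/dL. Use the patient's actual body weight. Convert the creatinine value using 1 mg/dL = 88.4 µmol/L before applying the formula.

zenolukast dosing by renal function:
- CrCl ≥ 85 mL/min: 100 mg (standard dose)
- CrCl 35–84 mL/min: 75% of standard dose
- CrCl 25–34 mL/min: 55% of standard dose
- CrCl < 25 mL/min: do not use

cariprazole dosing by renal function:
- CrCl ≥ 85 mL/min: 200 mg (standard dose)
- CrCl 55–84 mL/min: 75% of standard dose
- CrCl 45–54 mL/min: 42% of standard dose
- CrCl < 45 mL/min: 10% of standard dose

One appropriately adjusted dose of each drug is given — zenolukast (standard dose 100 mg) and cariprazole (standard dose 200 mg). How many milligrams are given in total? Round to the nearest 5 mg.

SCr = 106 / 88.4 = 1.199 mg/dL
CrCl = (140 − 88) × 55.6 / (72 × 1.199) = 2891.2 / 86.33 ≈ 33.5 mL/min
CrCl ≈ 33 mL/min.
zenolukast: 25–34 mL/min → 55% of 100 mg = 55 mg.
cariprazole: < 45 mL/min → 10% of 200 mg = 20 mg.
Total = 55 + 20 = 75 mg.

75 mg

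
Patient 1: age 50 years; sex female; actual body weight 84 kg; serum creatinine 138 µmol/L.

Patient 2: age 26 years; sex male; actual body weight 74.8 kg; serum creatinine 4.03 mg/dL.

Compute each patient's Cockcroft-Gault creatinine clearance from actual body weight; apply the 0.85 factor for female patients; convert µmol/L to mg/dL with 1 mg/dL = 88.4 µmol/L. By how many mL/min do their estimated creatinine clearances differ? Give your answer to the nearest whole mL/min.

28 mL/min

Patient 1: SCr = 138 / 88.4 = 1.561 mg/dL
Patient 1: CrCl = (140 − 50) × 84 / (72 × 1.561) × 0.85 = 7560.0 / 112.39 × 0.85 ≈ 57.2 mL/min
Patient 2: CrCl = (140 − 26) × 74.8 / (72 × 4.03) = 8527.2 / 290.16 ≈ 29.4 mL/min
|57.2 − 29.4| = 27.8 mL/min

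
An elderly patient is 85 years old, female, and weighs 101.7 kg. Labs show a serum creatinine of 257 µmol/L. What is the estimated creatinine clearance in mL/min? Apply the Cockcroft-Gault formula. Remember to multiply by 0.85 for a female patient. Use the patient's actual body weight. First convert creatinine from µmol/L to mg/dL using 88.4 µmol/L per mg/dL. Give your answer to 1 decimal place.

SCr = 257 / 88.4 = 2.907 mg/dL
CrCl = (140 − 85) × 101.7 / (72 × 2.907) × 0.85 = 5593.5 / 209.30 × 0.85 ≈ 22.7 mL/min

22.7 mL/min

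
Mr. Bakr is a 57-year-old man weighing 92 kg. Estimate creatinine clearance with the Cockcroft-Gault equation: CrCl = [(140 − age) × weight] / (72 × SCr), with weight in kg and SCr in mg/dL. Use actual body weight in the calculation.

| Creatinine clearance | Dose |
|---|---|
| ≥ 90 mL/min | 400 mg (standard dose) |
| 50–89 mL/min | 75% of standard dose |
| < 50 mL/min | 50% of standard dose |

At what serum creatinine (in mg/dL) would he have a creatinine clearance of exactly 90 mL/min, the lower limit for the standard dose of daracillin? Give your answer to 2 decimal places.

1.18 mg/dL

Standard dose requires CrCl ≥ 90 mL/min.
Set (140 − 57) × 92 / (72 × SCr) = 90
SCr = (140 − 57) × 92 / (72 × 90) = 1.178 mg/dL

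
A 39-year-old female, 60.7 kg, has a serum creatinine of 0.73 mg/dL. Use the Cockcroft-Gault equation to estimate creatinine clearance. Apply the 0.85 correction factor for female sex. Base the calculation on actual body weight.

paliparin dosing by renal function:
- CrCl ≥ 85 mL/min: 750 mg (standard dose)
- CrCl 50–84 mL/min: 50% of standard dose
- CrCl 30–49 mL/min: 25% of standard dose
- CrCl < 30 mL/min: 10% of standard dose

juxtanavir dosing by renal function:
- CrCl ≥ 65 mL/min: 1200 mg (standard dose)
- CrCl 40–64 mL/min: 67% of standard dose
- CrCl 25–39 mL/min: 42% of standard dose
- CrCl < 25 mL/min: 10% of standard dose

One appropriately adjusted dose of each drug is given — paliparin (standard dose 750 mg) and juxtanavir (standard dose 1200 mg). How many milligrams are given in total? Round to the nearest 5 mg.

1950 mg

CrCl = (140 − 39) × 60.7 / (72 × 0.73) × 0.85 = 6130.7 / 52.56 × 0.85 ≈ 99.1 mL/min
CrCl ≈ 99 mL/min.
paliparin: ≥ 85 mL/min → 100% of 750 mg = 750 mg.
juxtanavir: ≥ 65 mL/min → 100% of 1200 mg = 1200 mg.
Total = 750 + 1200 = 1950 mg.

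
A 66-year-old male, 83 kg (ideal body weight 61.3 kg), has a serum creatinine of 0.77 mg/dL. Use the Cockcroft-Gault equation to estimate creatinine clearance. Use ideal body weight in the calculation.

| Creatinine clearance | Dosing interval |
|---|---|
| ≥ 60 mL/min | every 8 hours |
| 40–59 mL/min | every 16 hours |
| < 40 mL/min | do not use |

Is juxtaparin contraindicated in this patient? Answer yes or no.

no

CrCl = (140 − 66) × 61.3 / (72 × 0.77) = 4536.2 / 55.44 ≈ 81.8 mL/min
CrCl ≈ 82 mL/min, which is ≥ 40 mL/min.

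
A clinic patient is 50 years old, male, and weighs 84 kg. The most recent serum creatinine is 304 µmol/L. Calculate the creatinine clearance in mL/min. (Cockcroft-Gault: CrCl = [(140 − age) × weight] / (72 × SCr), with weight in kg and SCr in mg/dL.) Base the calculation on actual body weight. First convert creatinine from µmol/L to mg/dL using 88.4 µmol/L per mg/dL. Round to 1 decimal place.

30.5 mL/min

SCr = 304 / 88.4 = 3.439 mg/dL
CrCl = (140 − 50) × 84 / (72 × 3.439) = 7560.0 / 247.61 ≈ 30.5 mL/min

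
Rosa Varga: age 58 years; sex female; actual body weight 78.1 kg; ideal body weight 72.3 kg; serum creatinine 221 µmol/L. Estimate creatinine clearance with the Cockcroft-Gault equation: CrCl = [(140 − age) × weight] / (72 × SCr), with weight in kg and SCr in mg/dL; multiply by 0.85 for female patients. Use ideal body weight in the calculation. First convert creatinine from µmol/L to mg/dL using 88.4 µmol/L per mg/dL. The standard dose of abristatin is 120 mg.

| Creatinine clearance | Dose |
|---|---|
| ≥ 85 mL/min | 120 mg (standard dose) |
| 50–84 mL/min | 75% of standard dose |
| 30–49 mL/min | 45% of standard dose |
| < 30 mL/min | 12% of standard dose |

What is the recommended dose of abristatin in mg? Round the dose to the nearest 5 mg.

SCr = 221 / 88.4 = 2.5 mg/dL
CrCl = (140 − 58) × 72.3 / (72 × 2.5) × 0.85 = 5928.6 / 180.00 × 0.85 ≈ 28.0 mL/min
CrCl ≈ 28 mL/min → bracket < 30 mL/min.
12% of 120 mg = 14.4 mg → 15 mg

15 mg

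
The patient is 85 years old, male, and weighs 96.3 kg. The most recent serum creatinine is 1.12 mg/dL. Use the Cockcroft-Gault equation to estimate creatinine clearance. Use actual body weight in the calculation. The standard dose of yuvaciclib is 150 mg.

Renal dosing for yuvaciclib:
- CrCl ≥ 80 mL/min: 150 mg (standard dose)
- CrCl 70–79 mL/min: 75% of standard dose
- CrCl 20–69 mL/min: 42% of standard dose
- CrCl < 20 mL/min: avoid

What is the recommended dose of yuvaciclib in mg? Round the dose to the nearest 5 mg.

CrCl = (140 − 85) × 96.3 / (72 × 1.12) = 5296.5 / 80.64 ≈ 65.7 mL/min
CrCl ≈ 66 mL/min → bracket 20–69 mL/min.
42% of 150 mg = 63 mg → 65 mg

65 mg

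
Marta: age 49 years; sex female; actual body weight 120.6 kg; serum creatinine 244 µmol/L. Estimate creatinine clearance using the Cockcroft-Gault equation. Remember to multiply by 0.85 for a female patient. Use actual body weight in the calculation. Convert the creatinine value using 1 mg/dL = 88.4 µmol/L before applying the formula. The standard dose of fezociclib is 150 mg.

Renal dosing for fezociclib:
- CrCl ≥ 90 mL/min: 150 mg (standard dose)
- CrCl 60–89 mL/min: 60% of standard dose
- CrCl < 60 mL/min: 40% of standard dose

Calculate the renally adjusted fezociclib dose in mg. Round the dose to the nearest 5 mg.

SCr = 244 / 88.4 = 2.76 mg/dL
CrCl = (140 − 49) × 120.6 / (72 × 2.76) × 0.85 = 10974.6 / 198.72 × 0.85 ≈ 46.9 mL/min
CrCl ≈ 47 mL/min → bracket < 60 mL/min.
40% of 150 mg = 60 mg

60 mg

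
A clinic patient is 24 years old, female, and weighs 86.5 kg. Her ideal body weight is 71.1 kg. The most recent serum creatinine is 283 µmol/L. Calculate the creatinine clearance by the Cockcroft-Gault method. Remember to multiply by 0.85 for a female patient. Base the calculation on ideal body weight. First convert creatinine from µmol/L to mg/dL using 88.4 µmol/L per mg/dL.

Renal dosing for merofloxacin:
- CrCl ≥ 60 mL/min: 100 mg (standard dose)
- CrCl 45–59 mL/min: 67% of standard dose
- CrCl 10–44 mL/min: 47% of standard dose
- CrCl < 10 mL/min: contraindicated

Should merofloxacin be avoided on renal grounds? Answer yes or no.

SCr = 283 / 88.4 = 3.201 mg/dL
CrCl = (140 − 24) × 71.1 / (72 × 3.201) × 0.85 = 8247.6 / 230.47 × 0.85 ≈ 30.4 mL/min
CrCl ≈ 30 mL/min, which is ≥ 10 mL/min.

no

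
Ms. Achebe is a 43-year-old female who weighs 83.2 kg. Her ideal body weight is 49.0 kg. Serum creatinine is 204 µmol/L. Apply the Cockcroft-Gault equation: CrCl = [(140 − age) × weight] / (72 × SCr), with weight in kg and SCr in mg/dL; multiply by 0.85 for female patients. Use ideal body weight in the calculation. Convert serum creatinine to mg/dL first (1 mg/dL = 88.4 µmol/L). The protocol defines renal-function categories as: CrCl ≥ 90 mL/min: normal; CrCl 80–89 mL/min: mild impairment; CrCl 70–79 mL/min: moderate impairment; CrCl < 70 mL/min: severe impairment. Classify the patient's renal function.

SCr = 204 / 88.4 = 2.308 mg/dL
CrCl = (140 − 43) × 49 / (72 × 2.308) × 0.85 = 4753.0 / 166.18 × 0.85 ≈ 24.3 mL/min
24 mL/min falls in the 'severe impairment' range.

severe impairment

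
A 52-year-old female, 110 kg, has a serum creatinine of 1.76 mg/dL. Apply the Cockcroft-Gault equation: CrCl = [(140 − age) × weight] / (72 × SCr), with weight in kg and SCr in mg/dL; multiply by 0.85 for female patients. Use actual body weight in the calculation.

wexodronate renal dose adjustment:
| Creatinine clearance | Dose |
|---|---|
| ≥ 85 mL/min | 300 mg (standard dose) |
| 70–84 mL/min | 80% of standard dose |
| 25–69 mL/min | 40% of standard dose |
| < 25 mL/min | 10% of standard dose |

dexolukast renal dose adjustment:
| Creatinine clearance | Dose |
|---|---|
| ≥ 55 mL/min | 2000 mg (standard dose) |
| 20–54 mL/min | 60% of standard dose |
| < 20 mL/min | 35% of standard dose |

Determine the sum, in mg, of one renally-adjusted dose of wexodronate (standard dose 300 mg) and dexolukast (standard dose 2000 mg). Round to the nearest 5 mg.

CrCl = (140 − 52) × 110 / (72 × 1.76) × 0.85 = 9680.0 / 126.72 × 0.85 ≈ 64.9 mL/min
CrCl ≈ 65 mL/min.
wexodronate: 25–69 mL/min → 40% of 300 mg = 120 mg.
dexolukast: ≥ 55 mL/min → 100% of 2000 mg = 2000 mg.
Total = 120 + 2000 = 2120 mg.

2120 mg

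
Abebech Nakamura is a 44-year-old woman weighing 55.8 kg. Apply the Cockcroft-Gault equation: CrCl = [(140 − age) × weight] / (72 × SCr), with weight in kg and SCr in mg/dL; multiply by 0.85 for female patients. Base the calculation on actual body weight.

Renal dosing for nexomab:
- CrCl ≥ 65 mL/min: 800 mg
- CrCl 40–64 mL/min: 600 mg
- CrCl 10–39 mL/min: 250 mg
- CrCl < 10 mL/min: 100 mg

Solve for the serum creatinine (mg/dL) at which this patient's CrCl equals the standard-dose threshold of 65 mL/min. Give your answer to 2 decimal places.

Standard dose requires CrCl ≥ 65 mL/min.
Set (140 − 44) × 55.8 × 0.85 / (72 × SCr) = 65
SCr = (140 − 44) × 55.8 × 0.85 / (72 × 65) = 0.973 mg/dL

0.97 mg/dL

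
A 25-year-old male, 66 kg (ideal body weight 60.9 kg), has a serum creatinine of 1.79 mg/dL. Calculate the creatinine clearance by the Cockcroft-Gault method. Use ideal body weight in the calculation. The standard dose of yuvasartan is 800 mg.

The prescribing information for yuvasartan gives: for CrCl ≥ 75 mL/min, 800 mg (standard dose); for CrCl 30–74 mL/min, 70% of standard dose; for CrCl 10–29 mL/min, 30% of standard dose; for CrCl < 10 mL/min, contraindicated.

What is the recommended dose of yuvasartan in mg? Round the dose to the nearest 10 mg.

CrCl = (140 − 25) × 60.9 / (72 × 1.79) = 7003.5 / 128.88 ≈ 54.3 mL/min
CrCl ≈ 54 mL/min → bracket 30–74 mL/min.
70% of 800 mg = 560 mg

560 mg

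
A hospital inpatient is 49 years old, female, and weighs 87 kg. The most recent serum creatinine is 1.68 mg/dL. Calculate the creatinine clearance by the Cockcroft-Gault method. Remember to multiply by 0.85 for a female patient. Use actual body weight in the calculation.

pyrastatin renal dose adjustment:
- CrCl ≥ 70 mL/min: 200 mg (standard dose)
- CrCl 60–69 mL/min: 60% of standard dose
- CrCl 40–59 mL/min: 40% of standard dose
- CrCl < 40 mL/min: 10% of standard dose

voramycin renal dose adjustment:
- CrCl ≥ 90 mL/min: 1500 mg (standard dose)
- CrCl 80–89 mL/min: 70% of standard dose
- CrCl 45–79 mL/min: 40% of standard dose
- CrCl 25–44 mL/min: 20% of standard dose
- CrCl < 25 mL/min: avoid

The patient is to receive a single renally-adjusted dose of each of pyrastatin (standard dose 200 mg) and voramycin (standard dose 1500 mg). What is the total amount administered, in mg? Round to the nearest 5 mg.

CrCl = (140 − 49) × 87 / (72 × 1.68) × 0.85 = 7917.0 / 120.96 × 0.85 ≈ 55.6 mL/min
CrCl ≈ 56 mL/min.
pyrastatin: 40–59 mL/min → 40% of 200 mg = 80 mg.
voramycin: 45–79 mL/min → 40% of 1500 mg = 600 mg.
Total = 80 + 600 = 680 mg.

680 mg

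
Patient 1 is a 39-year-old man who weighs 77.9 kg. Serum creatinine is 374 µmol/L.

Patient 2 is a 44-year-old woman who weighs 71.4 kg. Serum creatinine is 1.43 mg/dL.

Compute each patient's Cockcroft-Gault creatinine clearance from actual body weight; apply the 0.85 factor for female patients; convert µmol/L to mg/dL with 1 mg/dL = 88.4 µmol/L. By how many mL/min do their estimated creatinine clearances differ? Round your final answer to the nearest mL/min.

31 mL/min

Patient 1: SCr = 374 / 88.4 = 4.231 mg/dL
Patient 1: CrCl = (140 − 39) × 77.9 / (72 × 4.231) = 7867.9 / 304.63 ≈ 25.8 mL/min
Patient 2: CrCl = (140 − 44) × 71.4 / (72 × 1.43) × 0.85 = 6854.4 / 102.96 × 0.85 ≈ 56.6 mL/min
|25.8 − 56.6| = 30.8 mL/min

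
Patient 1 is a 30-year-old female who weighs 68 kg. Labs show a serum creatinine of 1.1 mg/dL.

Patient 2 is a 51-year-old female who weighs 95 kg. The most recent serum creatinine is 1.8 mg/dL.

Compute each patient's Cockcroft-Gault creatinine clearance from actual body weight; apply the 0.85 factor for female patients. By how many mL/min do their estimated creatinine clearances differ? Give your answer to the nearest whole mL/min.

Patient 1: CrCl = (140 − 30) × 68 / (72 × 1.1) × 0.85 = 7480.0 / 79.20 × 0.85 ≈ 80.3 mL/min
Patient 2: CrCl = (140 − 51) × 95 / (72 × 1.8) × 0.85 = 8455.0 / 129.60 × 0.85 ≈ 55.5 mL/min
|80.3 − 55.5| = 24.8 mL/min

25 mL/min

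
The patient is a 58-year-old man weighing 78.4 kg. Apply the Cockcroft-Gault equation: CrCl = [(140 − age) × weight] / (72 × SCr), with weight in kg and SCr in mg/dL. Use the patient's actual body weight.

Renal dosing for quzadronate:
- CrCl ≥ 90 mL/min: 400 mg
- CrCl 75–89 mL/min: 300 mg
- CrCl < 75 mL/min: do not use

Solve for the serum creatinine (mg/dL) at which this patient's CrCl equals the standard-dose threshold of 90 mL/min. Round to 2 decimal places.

Standard dose requires CrCl ≥ 90 mL/min.
Set (140 − 58) × 78.4 / (72 × SCr) = 90
SCr = (140 − 58) × 78.4 / (72 × 90) = 0.992 mg/dL

0.99 mg/dL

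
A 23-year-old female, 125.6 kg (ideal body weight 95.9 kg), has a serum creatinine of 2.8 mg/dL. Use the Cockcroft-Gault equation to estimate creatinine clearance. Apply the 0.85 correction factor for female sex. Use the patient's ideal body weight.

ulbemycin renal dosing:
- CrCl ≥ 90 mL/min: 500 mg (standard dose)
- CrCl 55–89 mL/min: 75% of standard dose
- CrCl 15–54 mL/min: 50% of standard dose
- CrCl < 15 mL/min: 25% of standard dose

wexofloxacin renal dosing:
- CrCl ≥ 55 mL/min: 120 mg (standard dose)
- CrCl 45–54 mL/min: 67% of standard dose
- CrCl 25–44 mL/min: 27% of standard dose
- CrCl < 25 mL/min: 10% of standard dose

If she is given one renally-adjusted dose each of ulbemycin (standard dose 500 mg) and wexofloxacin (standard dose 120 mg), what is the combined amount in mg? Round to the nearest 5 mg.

330 mg

CrCl = (140 − 23) × 95.9 / (72 × 2.8) × 0.85 = 11220.3 / 201.60 × 0.85 ≈ 47.3 mL/min
CrCl ≈ 47 mL/min.
ulbemycin: 15–54 mL/min → 50% of 500 mg = 250 mg.
wexofloxacin: 45–54 mL/min → 67% of 120 mg = 80.4 mg.
Total = 250 + 80.4 = 330.4 mg.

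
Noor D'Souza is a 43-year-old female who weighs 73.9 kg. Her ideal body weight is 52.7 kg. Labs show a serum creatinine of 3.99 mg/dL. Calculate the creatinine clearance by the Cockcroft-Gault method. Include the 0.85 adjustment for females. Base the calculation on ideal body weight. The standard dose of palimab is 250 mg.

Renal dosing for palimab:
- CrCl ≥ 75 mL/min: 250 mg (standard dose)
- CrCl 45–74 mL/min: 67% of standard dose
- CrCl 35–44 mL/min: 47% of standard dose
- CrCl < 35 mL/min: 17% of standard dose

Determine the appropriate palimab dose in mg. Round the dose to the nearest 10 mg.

CrCl = (140 − 43) × 52.7 / (72 × 3.99) × 0.85 = 5111.9 / 287.28 × 0.85 ≈ 15.1 mL/min
CrCl ≈ 15 mL/min → bracket < 35 mL/min.
17% of 250 mg = 42.5 mg → 40 mg

40 mg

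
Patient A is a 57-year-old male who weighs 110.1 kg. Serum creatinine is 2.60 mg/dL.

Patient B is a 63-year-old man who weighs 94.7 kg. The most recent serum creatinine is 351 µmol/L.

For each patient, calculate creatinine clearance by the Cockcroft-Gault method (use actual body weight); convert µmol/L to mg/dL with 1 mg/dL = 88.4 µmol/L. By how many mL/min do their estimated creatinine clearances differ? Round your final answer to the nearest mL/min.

23 mL/min

Patient A: CrCl = (140 − 57) × 110.1 / (72 × 2.6) = 9138.3 / 187.20 ≈ 48.8 mL/min
Patient B: SCr = 351 / 88.4 = 3.971 mg/dL
Patient B: CrCl = (140 − 63) × 94.7 / (72 × 3.971) = 7291.9 / 285.91 ≈ 25.5 mL/min
|48.8 − 25.5| = 23.3 mL/min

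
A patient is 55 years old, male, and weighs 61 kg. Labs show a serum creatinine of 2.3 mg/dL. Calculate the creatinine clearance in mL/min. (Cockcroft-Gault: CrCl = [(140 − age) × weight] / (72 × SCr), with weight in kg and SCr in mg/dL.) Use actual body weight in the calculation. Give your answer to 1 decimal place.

31.3 mL/min

CrCl = (140 − 55) × 61 / (72 × 2.3) = 5185.0 / 165.60 ≈ 31.3 mL/min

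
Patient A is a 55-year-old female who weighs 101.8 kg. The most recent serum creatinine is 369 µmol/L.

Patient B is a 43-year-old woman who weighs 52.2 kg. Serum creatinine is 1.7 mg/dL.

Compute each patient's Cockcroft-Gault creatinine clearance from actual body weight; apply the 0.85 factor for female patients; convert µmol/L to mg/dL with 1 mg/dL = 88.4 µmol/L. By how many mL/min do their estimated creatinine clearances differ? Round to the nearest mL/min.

Patient A: SCr = 369 / 88.4 = 4.174 mg/dL
Patient A: CrCl = (140 − 55) × 101.8 / (72 × 4.174) × 0.85 = 8653.0 / 300.53 × 0.85 ≈ 24.5 mL/min
Patient B: CrCl = (140 − 43) × 52.2 / (72 × 1.7) × 0.85 = 5063.4 / 122.40 × 0.85 ≈ 35.2 mL/min
|24.5 − 35.2| = 10.7 mL/min

11 mL/min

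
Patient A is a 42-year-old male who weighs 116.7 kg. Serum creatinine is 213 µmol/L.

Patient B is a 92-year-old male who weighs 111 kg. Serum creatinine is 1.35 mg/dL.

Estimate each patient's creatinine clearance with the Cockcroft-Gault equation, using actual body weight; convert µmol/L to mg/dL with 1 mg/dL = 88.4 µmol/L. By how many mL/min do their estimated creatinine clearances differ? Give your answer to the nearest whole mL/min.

Patient A: SCr = 213 / 88.4 = 2.41 mg/dL
Patient A: CrCl = (140 − 42) × 116.7 / (72 × 2.41) = 11436.6 / 173.52 ≈ 65.9 mL/min
Patient B: CrCl = (140 − 92) × 111 / (72 × 1.35) = 5328.0 / 97.20 ≈ 54.8 mL/min
|65.9 − 54.8| = 11.1 mL/min

11 mL/min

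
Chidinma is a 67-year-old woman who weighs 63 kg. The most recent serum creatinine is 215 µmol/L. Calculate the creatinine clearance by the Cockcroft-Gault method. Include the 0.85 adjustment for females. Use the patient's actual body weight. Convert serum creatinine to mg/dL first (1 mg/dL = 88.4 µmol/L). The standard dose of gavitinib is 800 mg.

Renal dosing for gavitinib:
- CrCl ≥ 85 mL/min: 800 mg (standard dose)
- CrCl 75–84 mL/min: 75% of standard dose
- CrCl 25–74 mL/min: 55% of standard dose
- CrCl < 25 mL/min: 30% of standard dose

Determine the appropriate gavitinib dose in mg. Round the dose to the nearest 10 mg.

SCr = 215 / 88.4 = 2.432 mg/dL
CrCl = (140 − 67) × 63 / (72 × 2.432) × 0.85 = 4599.0 / 175.10 × 0.85 ≈ 22.3 mL/min
CrCl ≈ 22 mL/min → bracket < 25 mL/min.
30% of 800 mg = 240 mg

240 mg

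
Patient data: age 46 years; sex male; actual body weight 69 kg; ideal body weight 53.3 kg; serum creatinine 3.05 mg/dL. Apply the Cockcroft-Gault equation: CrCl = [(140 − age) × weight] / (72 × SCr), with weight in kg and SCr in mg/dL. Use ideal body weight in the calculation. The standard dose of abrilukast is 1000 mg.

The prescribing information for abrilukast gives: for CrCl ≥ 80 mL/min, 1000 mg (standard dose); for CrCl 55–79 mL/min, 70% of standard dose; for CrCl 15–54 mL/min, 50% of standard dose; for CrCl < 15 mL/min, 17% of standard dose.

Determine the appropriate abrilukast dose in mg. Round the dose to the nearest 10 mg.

500 mg

CrCl = (140 − 46) × 53.3 / (72 × 3.05) = 5010.2 / 219.60 ≈ 22.8 mL/min
CrCl ≈ 23 mL/min → bracket 15–54 mL/min.
50% of 1000 mg = 500 mg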